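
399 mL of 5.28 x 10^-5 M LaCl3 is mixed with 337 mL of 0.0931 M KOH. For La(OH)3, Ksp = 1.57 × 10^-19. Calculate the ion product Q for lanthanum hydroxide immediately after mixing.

Q ≈ 2.22 × 10^-9

Total volume = 399 + 337 = 736 mL.
[La^3+] = 5.28 × 10^-5 × (399/736) = 2.862 x 10^-5 M
[OH^-] = 9.31 × 10^-2 × (337/736) = 4.263 x 10^-2 M
La(OH)3(s) ⇌ La^3+ + 3 OH^-, so Q = [La^3+][OH^-]^3
Q = (2.862 x 10^-5)(4.263 × 10^-2)^3 = 2.22 × 10^-9
Q > Ksp, so La(OH)3 will precipitate.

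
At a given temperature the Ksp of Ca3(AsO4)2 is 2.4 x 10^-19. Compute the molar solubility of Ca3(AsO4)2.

7.4 x 10^-5 M

Ca3(AsO4)2(s) ⇌ 3 Ca^2+(aq) + 2 AsO4^3-(aq)
Ksp = [Ca^2+]^3[AsO4^3-]^2
Let s = molar solubility. Then [Ca^2+] = 3s and [AsO4^3-] = 2s.
Ksp = (3s)^3(2s)^2 = 108s^5
s = (2.4 x 10^-19 / 108)^(1/5) = 7.4 x 10^-5 M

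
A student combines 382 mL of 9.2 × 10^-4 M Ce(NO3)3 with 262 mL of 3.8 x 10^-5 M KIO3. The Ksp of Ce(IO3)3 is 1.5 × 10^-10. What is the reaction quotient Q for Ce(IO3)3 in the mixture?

Q = 2.0e-18

Total volume = 382 + 262 = 644 mL.
[Ce^3+] = 9.2 × 10^-4 × (382/644) = 5.46 x 10^-4 M
[IO3^-] = 3.8 x 10^-5 × (262/644) = 1.55 × 10^-5 M
Ce(IO3)3(s) ⇌ Ce^3+ + 3 IO3^-, so Q = [Ce^3+][IO3^-]^3
Q = (5.46 × 10^-4)(1.55 × 10^-5)^3 = 2.0 × 10^-18
Q < Ksp, so no precipitate of Ce(IO3)3 forms.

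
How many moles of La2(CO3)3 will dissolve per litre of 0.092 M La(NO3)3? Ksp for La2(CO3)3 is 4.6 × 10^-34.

s = 1.3e-11 M

La2(CO3)3(s) ⇌ 2 La^3+(aq) + 3 CO3^2-(aq)
Ksp = [La^3+]^2[CO3^2-]^3
If s mol/L dissolves here, [La^3+] = 0.092 + 2s ≈ 0.092, [CO3^2-] = 3s (since La^3+ from La(NO3)3 dominates).
Ksp ≈ (0.092)^2 × (3s)^3
s = 1.3 × 10^-11 M
Check: 2s = 2.5 × 10^-11 ≪ 0.092, so the approximation is valid.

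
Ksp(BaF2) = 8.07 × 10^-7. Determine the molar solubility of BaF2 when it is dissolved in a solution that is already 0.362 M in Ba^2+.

BaF2(s) ⇌ Ba^2+ + 2 F^-
Ksp = [Ba^2+][F^-]^2
Let s be the molar solubility in this solution. [Ba^2+] = 0.362 + s ≈ 0.362, [F^-] = 2s (common-ion effect: Ba^2+ is already 0.362 M).
Ksp ≈ 0.362 × (2s)^2
s = 7.47 × 10^-4 M
Check: s = 7.5 x 10^-4 ≪ 0.362, so the approximation is valid.

s ≈ 7.47 x 10^-4 M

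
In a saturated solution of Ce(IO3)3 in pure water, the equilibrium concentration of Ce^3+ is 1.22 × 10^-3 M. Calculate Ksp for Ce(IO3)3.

Ksp ≈ 5.98 × 10^-11

Ce(IO3)3(s) ⇌ Ce^3+ + 3 IO3^-
Stoichiometry gives [IO3^-] = (3/1)[Ce^3+] = 3.660 x 10^-3 M.
Ksp = [Ce^3+][IO3^-]^3
Ksp = 1.22 × 10^-3 × (3.660 x 10^-3)^3 = 5.98 x 10^-11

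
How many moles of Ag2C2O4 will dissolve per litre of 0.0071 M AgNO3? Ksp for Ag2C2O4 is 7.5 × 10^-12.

Ag2C2O4(s) ⇌ 2 Ag^+ + C2O4^2-
Ksp = [Ag^+]^2[C2O4^2-]
Let s = moles of Ag2C2O4 that dissolve per litre. [Ag^+] = 0.0071 + 2s ≈ 0.0071, [C2O4^2-] = s (Ksp is small, so little additional dissolves).
Ksp ≈ (0.0071)^2 × s
s = 1.5 x 10^-7 M
Check: 2s = 3.0 x 10^-7 ≪ 0.0071, so the approximation is valid.

s = 1.5e-7 M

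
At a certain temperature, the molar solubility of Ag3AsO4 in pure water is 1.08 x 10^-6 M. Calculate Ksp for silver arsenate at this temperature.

Ag3AsO4(s) ⇌ 3 Ag^+(aq) + AsO4^3-(aq)
For each mole of Ag3AsO4 that dissolves: [Ag^+] = 3s, [AsO4^3-] = s.
Ksp = [Ag^+]^3[AsO4^3-]
Substituting: Ksp = (3s)^3s = 27s^4
With s = 1.08 × 10^-6: Ksp = 3.67 × 10^-23

Ksp = 3.67 × 10^-23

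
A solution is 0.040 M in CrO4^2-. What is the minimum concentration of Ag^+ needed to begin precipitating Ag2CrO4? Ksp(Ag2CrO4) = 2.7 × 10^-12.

Ag2CrO4(s) ⇌ 2 Ag^+(aq) + CrO4^2-(aq)
Ksp = [Ag^+]^2[CrO4^2-]
Precipitation begins when Q = Ksp. With [CrO4^2-] = 0.040 M:
2.7 × 10^-12 = (0.040) × [Ag^+]^2
[Ag^+] = (2.7 × 10^-12 / 4.0 x 10^-2)^(1/2) = 8.2 x 10^-6 M

[Ag^+] = 8.2 x 10^-6 M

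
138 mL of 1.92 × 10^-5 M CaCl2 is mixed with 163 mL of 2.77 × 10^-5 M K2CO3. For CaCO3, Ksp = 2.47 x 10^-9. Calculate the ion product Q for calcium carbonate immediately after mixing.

Q = 1.32 x 10^-10

Total volume = 138 + 163 = 301 mL.
[Ca^2+] = 1.92 x 10^-5 × (138/301) = 8.803 x 10^-6 M
[CO3^2-] = 2.77 × 10^-5 × (163/301) = 1.500 x 10^-5 M
CaCO3(s) ⇌ Ca^2+ + CO3^2-, so Q = [Ca^2+][CO3^2-]
Q = (8.803 x 10^-6)(1.500 x 10^-5) = 1.32 × 10^-10
Q < Ksp, so no precipitate of CaCO3 forms.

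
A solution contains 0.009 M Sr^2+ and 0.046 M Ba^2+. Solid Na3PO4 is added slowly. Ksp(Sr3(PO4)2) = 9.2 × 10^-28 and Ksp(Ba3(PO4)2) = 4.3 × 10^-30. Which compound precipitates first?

Each salt begins to precipitate when Q = Ksp, i.e. when [PO4^3-] reaches its threshold.
For Sr3(PO4)2: 9.2 × 10^-28 = (0.009)^3 × [PO4^3-]^2  ⇒  [PO4^3-] = 3.6 x 10^-11 M.
For Ba3(PO4)2: 4.3 × 10^-30 = (0.046)^3 × [PO4^3-]^2  ⇒  [PO4^3-] = 2.1 × 10^-13 M.
The salt with the lower threshold [PO4^3-] precipitates first: Ba3(PO4)2.

Ba3(PO4)2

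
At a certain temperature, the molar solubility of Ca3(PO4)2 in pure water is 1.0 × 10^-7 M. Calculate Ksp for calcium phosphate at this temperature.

Ca3(PO4)2(s) <=> 3 Ca^2+ + 2 PO4^3-
If s mol/L of Ca3(PO4)2 dissolves, [Ca^2+] = 3s and [PO4^3-] = 2s.
Ksp = [Ca^2+]^3[PO4^3-]^2
Substituting: Ksp = (3s)^3(2s)^2 = 108s^5
With s = 1.0 × 10^-7: Ksp = 1.1 × 10^-33

1.1 × 10^-33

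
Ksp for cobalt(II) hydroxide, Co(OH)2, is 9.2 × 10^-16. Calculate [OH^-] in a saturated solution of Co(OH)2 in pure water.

[OH^-] ≈ 1.2 × 10^-5 M

Co(OH)2(s) ⇌ Co^2+(aq) + 2 OH^-(aq)
Ksp = [Co^2+][OH^-]^2
If s mol/L of Co(OH)2 dissolves, [Co^2+] = s and [OH^-] = 2s.
Substituting: Ksp = s(2s)^2 = 4s^3
Solving, s = (9.2 × 10^-16/4)^(1/3) = 6.13 x 10^-6 M
[OH^-] = 2s = 1.2 x 10^-5 M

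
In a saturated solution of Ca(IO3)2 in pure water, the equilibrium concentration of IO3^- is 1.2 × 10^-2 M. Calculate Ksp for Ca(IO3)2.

8.6e-7

Ca(IO3)2(s) ⇌ Ca^2+(aq) + 2 IO3^-(aq)
Stoichiometry gives [Ca^2+] = (1/2)[IO3^-] = 6.00 x 10^-3 M.
Ksp = [Ca^2+][IO3^-]^2
Ksp = 6.00 × 10^-3 × (1.2 x 10^-2)^2 = 8.6 x 10^-7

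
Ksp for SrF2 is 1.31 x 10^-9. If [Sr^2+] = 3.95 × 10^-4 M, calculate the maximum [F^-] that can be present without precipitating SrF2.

1.82 x 10^-3 M

SrF2(s) ⇌ Sr^2+(aq) + 2 F^-(aq)
Ksp = [Sr^2+][F^-]^2
Precipitation begins when Q = Ksp. With [Sr^2+] = 3.95 × 10^-4 M:
1.31 x 10^-9 = (3.95 × 10^-4) × [F^-]^2
[F^-] = (1.31 x 10^-9 / 3.95 × 10^-4)^(1/2) = 1.82 × 10^-3 M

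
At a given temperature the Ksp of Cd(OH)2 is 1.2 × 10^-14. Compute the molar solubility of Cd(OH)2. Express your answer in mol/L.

Cd(OH)2(s) <=> Cd^2+(aq) + 2 OH^-(aq)
Ksp = [Cd^2+][OH^-]^2
If s mol/L of Cd(OH)2 dissolves, [Cd^2+] = s and [OH^-] = 2s.
So Ksp = s × (2s)^2 = 4s^3
Solving, s = (1.2 × 10^-14/4)^(1/3) = 1.4 × 10^-5 M

s ≈ 1.4e-5 M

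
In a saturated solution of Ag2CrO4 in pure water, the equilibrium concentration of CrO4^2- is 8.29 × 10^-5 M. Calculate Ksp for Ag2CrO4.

Ksp ≈ 2.28 × 10^-12

Ag2CrO4(s) ⇌ 2 Ag^+(aq) + CrO4^2-(aq)
Stoichiometry gives [Ag^+] = (2/1)[CrO4^2-] = 1.658 x 10^-4 M.
Ksp = [Ag^+]^2[CrO4^2-]
Ksp = (1.658 x 10^-4)^2 × 8.29 x 10^-5 = 2.28 x 10^-12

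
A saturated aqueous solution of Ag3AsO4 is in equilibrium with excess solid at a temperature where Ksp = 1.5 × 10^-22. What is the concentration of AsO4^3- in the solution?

Ag3AsO4(s) ⇌ 3 Ag^+ + AsO4^3-
Ksp = [Ag^+]^3[AsO4^3-]
For each mole of Ag3AsO4 that dissolves: [Ag^+] = 3s, [AsO4^3-] = s.
Substituting: Ksp = (3s)^3s = 27s^4
s^4 = 1.5 × 10^-22 / 27, so s = 1.54 × 10^-6 M
[AsO4^3-] = s = 1.5 x 10^-6 M

[AsO4^3-] ≈ 1.5e-6 M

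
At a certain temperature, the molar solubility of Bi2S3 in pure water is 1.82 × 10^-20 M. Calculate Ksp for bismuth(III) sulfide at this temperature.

Ksp = 2.16e-97

Bi2S3(s) <=> 2 Bi^3+ + 3 S^2-
With molar solubility s: [Bi^3+] = 2s, [S^2-] = 3s.
Ksp = [Bi^3+]^2[S^2-]^3
Ksp = (2s)^2(3s)^3 = 108s^5
Ksp = 108 × (1.82 x 10^-20)^5 = 2.16 × 10^-97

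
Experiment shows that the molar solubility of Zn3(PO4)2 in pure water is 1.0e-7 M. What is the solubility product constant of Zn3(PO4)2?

Zn3(PO4)2(s) ⇌ 3 Zn^2+ + 2 PO4^3-
With molar solubility s: [Zn^2+] = 3s, [PO4^3-] = 2s.
Ksp = [Zn^2+]^3[PO4^3-]^2
Ksp = (3s)^3(2s)^2 = 108s^5
Ksp = 108 × (1.0 × 10^-7)^5 = 1.1 x 10^-33

Ksp ≈ 1.1 × 10^-33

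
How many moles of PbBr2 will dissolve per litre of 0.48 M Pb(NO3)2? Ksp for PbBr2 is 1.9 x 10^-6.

s ≈ 9.9 × 10^-4 M

PbBr2(s) ⇌ Pb^2+(aq) + 2 Br^-(aq)
Ksp = [Pb^2+][Br^-]^2
Let s = moles of PbBr2 that dissolve per litre. [Pb^2+] = 0.48 + s ≈ 0.48, [Br^-] = 2s (since Pb^2+ from Pb(NO3)2 dominates).
Ksp ≈ 0.48 × (2s)^2
s = 9.9 x 10^-4 M
Check: s = 9.9 × 10^-4 ≪ 0.48, so the approximation is valid.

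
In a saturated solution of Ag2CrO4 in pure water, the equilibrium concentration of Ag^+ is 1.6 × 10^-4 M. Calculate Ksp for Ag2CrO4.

Ksp ≈ 2.0 x 10^-12

Ag2CrO4(s) <=> 2 Ag^+ + CrO4^2-
Stoichiometry gives [CrO4^2-] = (1/2)[Ag^+] = 8.00 x 10^-5 M.
Ksp = [Ag^+]^2[CrO4^2-]
Ksp = (1.6 × 10^-4)^2 × 8.00 x 10^-5 = 2.0 × 10^-12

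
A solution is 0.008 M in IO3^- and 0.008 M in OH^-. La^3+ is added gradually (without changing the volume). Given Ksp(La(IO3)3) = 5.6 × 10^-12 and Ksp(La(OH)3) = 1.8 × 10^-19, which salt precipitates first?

Each salt begins to precipitate when Q = Ksp, i.e. when [La^3+] reaches its threshold.
For La(IO3)3: 5.6 × 10^-12 = (0.008)^3 × [La^3+]  ⇒  [La^3+] = 1.1 × 10^-5 M.
For La(OH)3: 1.8 × 10^-19 = (0.008)^3 × [La^3+]  ⇒  [La^3+] = 3.5 × 10^-13 M.
The salt with the lower threshold [La^3+] precipitates first: La(OH)3.

La(OH)3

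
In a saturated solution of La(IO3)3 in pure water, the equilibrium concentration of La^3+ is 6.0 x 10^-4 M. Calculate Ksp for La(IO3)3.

La(IO3)3(s) ⇌ La^3+(aq) + 3 IO3^-(aq)
Stoichiometry gives [IO3^-] = (3/1)[La^3+] = 1.80 × 10^-3 M.
Ksp = [La^3+][IO3^-]^3
Ksp = 6.0 x 10^-4 × (1.80 × 10^-3)^3 = 3.5 × 10^-12

Ksp ≈ 3.5 x 10^-12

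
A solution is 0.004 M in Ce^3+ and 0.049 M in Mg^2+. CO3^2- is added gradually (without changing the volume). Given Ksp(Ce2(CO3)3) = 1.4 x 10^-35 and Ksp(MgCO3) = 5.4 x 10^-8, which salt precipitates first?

Ce2(CO3)3

Precipitation of each salt starts when its ion product equals its Ksp.
For Ce2(CO3)3: 1.4 x 10^-35 = (0.004)^2 × [CO3^2-]^3  ⇒  [CO3^2-] = 9.6 × 10^-11 M.
For MgCO3: 5.4 x 10^-8 = 0.049 × [CO3^2-]  ⇒  [CO3^2-] = 1.1 × 10^-6 M.
The salt with the lower threshold [CO3^2-] precipitates first: Ce2(CO3)3.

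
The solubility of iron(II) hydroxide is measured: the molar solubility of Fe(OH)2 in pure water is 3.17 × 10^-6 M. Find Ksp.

1.27e-16

Fe(OH)2(s) ⇌ Fe^2+(aq) + 2 OH^-(aq)
For each mole of Fe(OH)2 that dissolves: [Fe^2+] = s, [OH^-] = 2s.
Ksp = [Fe^2+][OH^-]^2
Ksp = s(2s)^2 = 4s^3
Ksp = 4 × (3.17 × 10^-6)^3 = 1.27 x 10^-16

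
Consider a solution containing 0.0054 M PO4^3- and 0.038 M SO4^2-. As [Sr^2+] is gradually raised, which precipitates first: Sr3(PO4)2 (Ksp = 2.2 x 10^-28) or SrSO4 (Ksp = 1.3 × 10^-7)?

Each salt begins to precipitate when Q = Ksp, i.e. when [Sr^2+] reaches its threshold.
For Sr3(PO4)2: 2.2 x 10^-28 = (0.0054)^2 × [Sr^2+]^3  ⇒  [Sr^2+] = 2.0 x 10^-8 M.
For SrSO4: 1.3 × 10^-7 = 0.038 × [Sr^2+]  ⇒  [Sr^2+] = 3.4 × 10^-6 M.
The salt with the lower threshold [Sr^2+] precipitates first: Sr3(PO4)2.

Sr3(PO4)2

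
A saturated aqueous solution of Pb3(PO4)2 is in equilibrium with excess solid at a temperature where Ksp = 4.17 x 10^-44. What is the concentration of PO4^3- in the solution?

[PO4^3-] ≈ 1.65 × 10^-9 M

Pb3(PO4)2(s) <=> 3 Pb^2+(aq) + 2 PO4^3-(aq)
Ksp = [Pb^2+]^3[PO4^3-]^2
For each mole of Pb3(PO4)2 that dissolves: [Pb^2+] = 3s, [PO4^3-] = 2s.
Ksp = (3s)^3(2s)^2 = 108s^5
s^5 = 4.17 x 10^-44 / 108, so s = 8.267 × 10^-10 M
[PO4^3-] = 2s = 1.65 × 10^-9 M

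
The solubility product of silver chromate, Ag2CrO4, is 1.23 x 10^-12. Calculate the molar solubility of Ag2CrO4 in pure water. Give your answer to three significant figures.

Ag2CrO4(s) ⇌ 2 Ag^+ + CrO4^2-
Ksp = [Ag^+]^2[CrO4^2-]
With molar solubility s: [Ag^+] = 2s, [CrO4^2-] = s.
Ksp = (2s)^2s = 4s^3
Solving, s = (1.23 x 10^-12/4)^(1/3) = 6.75 × 10^-5 M

6.75 × 10^-5 M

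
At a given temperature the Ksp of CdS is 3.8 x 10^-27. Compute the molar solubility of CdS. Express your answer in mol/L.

s = 6.2 × 10^-14 M

CdS(s) <=> Cd^2+ + S^2-
Ksp = [Cd^2+][S^2-]
Let s = molar solubility. Then [Cd^2+] = s and [S^2-] = s.
Ksp = s^2
s = (3.8 x 10^-27)^(1/2) = 6.2 × 10^-14 M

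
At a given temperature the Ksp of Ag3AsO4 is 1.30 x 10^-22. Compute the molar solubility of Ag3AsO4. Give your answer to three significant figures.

Ag3AsO4(s) ⇌ 3 Ag^+(aq) + AsO4^3-(aq)
Ksp = [Ag^+]^3[AsO4^3-]
For each mole of Ag3AsO4 that dissolves: [Ag^+] = 3s, [AsO4^3-] = s.
So Ksp = (3s)^3 × s = 27s^4
s = (1.30 x 10^-22 / 27)^(1/4) = 1.48 × 10^-6 M

1.48 × 10^-6 M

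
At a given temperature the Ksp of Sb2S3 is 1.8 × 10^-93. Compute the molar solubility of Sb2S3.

s ≈ 1.1 × 10^-19 M

Sb2S3(s) ⇌ 2 Sb^3+(aq) + 3 S^2-(aq)
Ksp = [Sb^3+]^2[S^2-]^3
With molar solubility s: [Sb^3+] = 2s, [S^2-] = 3s.
Substituting: Ksp = (2s)^2(3s)^3 = 108s^5
s = (1.8 × 10^-93 / 108)^(1/5) = 1.1 × 10^-19 M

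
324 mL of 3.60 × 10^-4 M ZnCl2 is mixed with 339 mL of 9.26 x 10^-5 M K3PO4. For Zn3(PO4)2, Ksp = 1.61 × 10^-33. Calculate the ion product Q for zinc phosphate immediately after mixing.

Q = 1.22 x 10^-20

Total volume = 324 + 339 = 663 mL.
[Zn^2+] = 3.60 × 10^-4 × (324/663) = 1.759 x 10^-4 M
[PO4^3-] = 9.26 × 10^-5 × (339/663) = 4.735 × 10^-5 M
Zn3(PO4)2(s) ⇌ 3 Zn^2+(aq) + 2 PO4^3-(aq), so Q = [Zn^2+]^3[PO4^3-]^2
Q = (1.759 x 10^-4)^3(4.735 x 10^-5)^2 = 1.22 × 10^-20
Q > Ksp, so Zn3(PO4)2 will precipitate.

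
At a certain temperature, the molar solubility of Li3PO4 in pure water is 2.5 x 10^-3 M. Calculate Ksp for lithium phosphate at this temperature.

Ksp = 1.1 × 10^-9

Li3PO4(s) <=> 3 Li^+ + PO4^3-
For each mole of Li3PO4 that dissolves: [Li^+] = 3s, [PO4^3-] = s.
Ksp = [Li^+]^3[PO4^3-]
Ksp = (3s)^3s = 27s^4
With s = 2.5 × 10^-3: Ksp = 1.1 x 10^-9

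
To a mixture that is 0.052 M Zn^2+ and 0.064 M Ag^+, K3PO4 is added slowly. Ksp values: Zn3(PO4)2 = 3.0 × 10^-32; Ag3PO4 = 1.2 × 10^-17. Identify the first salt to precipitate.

Precipitation of each salt starts when its ion product equals its Ksp.
For Zn3(PO4)2: 3.0 × 10^-32 = (0.052)^3 × [PO4^3-]^2  ⇒  [PO4^3-] = 1.5 × 10^-14 M.
For Ag3PO4: 1.2 × 10^-17 = (0.064)^3 × [PO4^3-]  ⇒  [PO4^3-] = 4.6 × 10^-14 M.
The salt with the lower threshold [PO4^3-] precipitates first: Zn3(PO4)2.

Zn3(PO4)2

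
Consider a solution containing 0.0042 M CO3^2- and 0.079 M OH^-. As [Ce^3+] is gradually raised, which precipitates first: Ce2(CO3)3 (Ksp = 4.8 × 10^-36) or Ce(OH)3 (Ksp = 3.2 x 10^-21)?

Ce(OH)3

Precipitation of each salt starts when its ion product equals its Ksp.
For Ce2(CO3)3: 4.8 × 10^-36 = (0.0042)^3 × [Ce^3+]^2  ⇒  [Ce^3+] = 8.0 x 10^-15 M.
For Ce(OH)3: 3.2 x 10^-21 = (0.079)^3 × [Ce^3+]  ⇒  [Ce^3+] = 6.5 × 10^-18 M.
The salt with the lower threshold [Ce^3+] precipitates first: Ce(OH)3.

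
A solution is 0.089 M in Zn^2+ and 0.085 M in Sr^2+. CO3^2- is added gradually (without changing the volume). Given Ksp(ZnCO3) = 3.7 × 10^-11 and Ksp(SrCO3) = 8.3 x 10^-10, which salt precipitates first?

Each salt begins to precipitate when Q = Ksp, i.e. when [CO3^2-] reaches its threshold.
For ZnCO3: 3.7 × 10^-11 = 0.089 × [CO3^2-]  ⇒  [CO3^2-] = 4.2 x 10^-10 M.
For SrCO3: 8.3 x 10^-10 = 0.085 × [CO3^2-]  ⇒  [CO3^2-] = 9.8 × 10^-9 M.
The salt with the lower threshold [CO3^2-] precipitates first: ZnCO3.

ZnCO3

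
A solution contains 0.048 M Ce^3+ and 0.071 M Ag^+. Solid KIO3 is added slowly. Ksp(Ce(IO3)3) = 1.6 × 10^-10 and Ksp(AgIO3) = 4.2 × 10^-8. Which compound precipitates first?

Precipitation of each salt starts when its ion product equals its Ksp.
For Ce(IO3)3: 1.6 × 10^-10 = 0.048 × [IO3^-]^3  ⇒  [IO3^-] = 1.5 x 10^-3 M.
For AgIO3: 4.2 × 10^-8 = 0.071 × [IO3^-]  ⇒  [IO3^-] = 5.9 × 10^-7 M.
The salt with the lower threshold [IO3^-] precipitates first: AgIO3.

AgIO3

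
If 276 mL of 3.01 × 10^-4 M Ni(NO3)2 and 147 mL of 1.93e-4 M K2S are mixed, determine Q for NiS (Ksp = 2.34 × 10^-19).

Q ≈ 1.32 x 10^-8

Total volume = 276 + 147 = 423 mL.
[Ni^2+] = 3.01 × 10^-4 × (276/423) = 1.964 x 10^-4 M
[S^2-] = 1.93 × 10^-4 × (147/423) = 6.707 × 10^-5 M
NiS(s) ⇌ Ni^2+ + S^2-, so Q = [Ni^2+][S^2-]
Q = (1.964 x 10^-4)(6.707 x 10^-5) = 1.32 x 10^-8
Q > Ksp, so NiS will precipitate.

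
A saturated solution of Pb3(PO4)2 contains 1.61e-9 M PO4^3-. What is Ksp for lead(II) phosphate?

Ksp ≈ 3.65 x 10^-44

Pb3(PO4)2(s) ⇌ 3 Pb^2+ + 2 PO4^3-
Stoichiometry gives [Pb^2+] = (3/2)[PO4^3-] = 2.415 x 10^-9 M.
Ksp = [Pb^2+]^3[PO4^3-]^2
Ksp = (2.415 x 10^-9)^3 × (1.61 × 10^-9)^2 = 3.65 x 10^-44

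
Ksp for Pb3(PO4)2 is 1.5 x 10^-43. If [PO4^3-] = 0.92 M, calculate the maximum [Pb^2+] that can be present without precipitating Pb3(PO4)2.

[Pb^2+] = 5.6e-15 M

Pb3(PO4)2(s) ⇌ 3 Pb^2+(aq) + 2 PO4^3-(aq)
Ksp = [Pb^2+]^3[PO4^3-]^2
Precipitation begins when Q = Ksp. With [PO4^3-] = 0.92 M:
1.5 x 10^-43 = (0.92)^2 × [Pb^2+]^3
[Pb^2+] = (1.5 x 10^-43 / 8.46 × 10^-1)^(1/3) = 5.6 x 10^-15 M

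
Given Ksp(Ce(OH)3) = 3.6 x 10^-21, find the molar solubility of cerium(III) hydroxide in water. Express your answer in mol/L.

s ≈ 3.4 × 10^-6 M

Ce(OH)3(s) ⇌ Ce^3+(aq) + 3 OH^-(aq)
Ksp = [Ce^3+][OH^-]^3
With molar solubility s: [Ce^3+] = s, [OH^-] = 3s.
Substituting: Ksp = s(3s)^3 = 27s^4
Solving, s = (3.6 x 10^-21/27)^(1/4) = 3.4 × 10^-6 M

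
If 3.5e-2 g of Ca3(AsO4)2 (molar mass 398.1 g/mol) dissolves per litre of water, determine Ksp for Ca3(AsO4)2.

Molar solubility s = (3.5 x 10^-2 g/L) / (398.1 g/mol) = 8.79 x 10^-5 M.
Ca3(AsO4)2(s) <=> 3 Ca^2+(aq) + 2 AsO4^3-(aq)
With molar solubility s: [Ca^2+] = 3s, [AsO4^3-] = 2s.
Ksp = [Ca^2+]^3[AsO4^3-]^2
Substituting: Ksp = (3s)^3(2s)^2 = 108s^5
Ksp = 108 × (8.79 × 10^-5)^5 = 5.7 x 10^-19

5.7e-19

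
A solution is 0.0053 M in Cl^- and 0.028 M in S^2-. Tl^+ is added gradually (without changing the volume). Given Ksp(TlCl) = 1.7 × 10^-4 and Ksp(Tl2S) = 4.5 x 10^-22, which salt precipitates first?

Tl2S

Precipitation of each salt starts when its ion product equals its Ksp.
For TlCl: 1.7 × 10^-4 = 0.0053 × [Tl^+]  ⇒  [Tl^+] = 3.2 × 10^-2 M.
For Tl2S: 4.5 x 10^-22 = 0.028 × [Tl^+]^2  ⇒  [Tl^+] = 1.3 × 10^-10 M.
The salt with the lower threshold [Tl^+] precipitates first: Tl2S.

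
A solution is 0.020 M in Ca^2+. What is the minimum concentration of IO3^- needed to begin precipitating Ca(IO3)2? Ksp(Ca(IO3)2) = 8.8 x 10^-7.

6.6e-3 M

Ca(IO3)2(s) ⇌ Ca^2+(aq) + 2 IO3^-(aq)
Ksp = [Ca^2+][IO3^-]^2
Precipitation begins when Q = Ksp. With [Ca^2+] = 0.020 M:
8.8 x 10^-7 = (0.020) × [IO3^-]^2
[IO3^-] = (8.8 x 10^-7 / 2.0 × 10^-2)^(1/2) = 6.6 x 10^-3 M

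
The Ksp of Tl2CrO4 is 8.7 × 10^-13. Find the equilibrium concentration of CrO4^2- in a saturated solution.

Tl2CrO4(s) <=> 2 Tl^+ + CrO4^2-
Ksp = [Tl^+]^2[CrO4^2-]
For each mole of Tl2CrO4 that dissolves: [Tl^+] = 2s, [CrO4^2-] = s.
Ksp = (2s)^2s = 4s^3
Solving, s = (8.7 × 10^-13/4)^(1/3) = 6.01 × 10^-5 M
[CrO4^2-] = s = 6.0 × 10^-5 M

6.0 × 10^-5 M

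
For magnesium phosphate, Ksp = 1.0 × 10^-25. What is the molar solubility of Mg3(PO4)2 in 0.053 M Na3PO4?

s = 1.1e-8 M

Mg3(PO4)2(s) ⇌ 3 Mg^2+ + 2 PO4^3-
Ksp = [Mg^2+]^3[PO4^3-]^2
Let s = moles of Mg3(PO4)2 that dissolve per litre. [Mg^2+] = 3s, [PO4^3-] = 0.053 + 2s ≈ 0.053 (common-ion effect: PO4^3- is already 0.053 M).
Ksp ≈ (3s)^3 × (0.053)^2
s = 1.1 × 10^-8 M
Check: 2s = 2.2 x 10^-8 ≪ 0.053, so the approximation is valid.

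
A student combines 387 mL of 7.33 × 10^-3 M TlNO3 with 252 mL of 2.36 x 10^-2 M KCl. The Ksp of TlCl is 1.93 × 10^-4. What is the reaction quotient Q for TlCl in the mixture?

4.13e-5

Total volume = 387 + 252 = 639 mL.
[Tl^+] = 7.33 × 10^-3 × (387/639) = 4.439 × 10^-3 M
[Cl^-] = 2.36 x 10^-2 × (252/639) = 9.307 x 10^-3 M
TlCl(s) ⇌ Tl^+ + Cl^-, so Q = [Tl^+][Cl^-]
Q = (4.439 × 10^-3)(9.307 × 10^-3) = 4.13 × 10^-5
Q < Ksp, so no precipitate of TlCl forms.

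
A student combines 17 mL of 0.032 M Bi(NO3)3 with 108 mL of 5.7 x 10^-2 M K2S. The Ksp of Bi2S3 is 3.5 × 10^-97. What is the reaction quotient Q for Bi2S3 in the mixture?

Total volume = 17 + 108 = 125 mL.
[Bi^3+] = 3.2 × 10^-2 × (17/125) = 4.35 x 10^-3 M
[S^2-] = 5.7 × 10^-2 × (108/125) = 4.92 × 10^-2 M
Bi2S3(s) <=> 2 Bi^3+(aq) + 3 S^2-(aq), so Q = [Bi^3+]^2[S^2-]^3
Q = (4.35 x 10^-3)^2(4.92 x 10^-2)^3 = 2.3 × 10^-9
Q > Ksp, so Bi2S3 will precipitate.

2.3e-9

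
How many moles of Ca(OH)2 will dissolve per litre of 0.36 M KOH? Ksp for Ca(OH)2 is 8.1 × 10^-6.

s ≈ 6.3 × 10^-5 M

Ca(OH)2(s) ⇌ Ca^2+ + 2 OH^-
Ksp = [Ca^2+][OH^-]^2
Let s be the molar solubility in this solution. [Ca^2+] = s, [OH^-] = 0.36 + 2s ≈ 0.36 (since OH^- from KOH dominates).
Ksp ≈ s × (0.36)^2
s = 6.3 × 10^-5 M
Check: 2s = 1.3 × 10^-4 ≪ 0.36, so the approximation is valid.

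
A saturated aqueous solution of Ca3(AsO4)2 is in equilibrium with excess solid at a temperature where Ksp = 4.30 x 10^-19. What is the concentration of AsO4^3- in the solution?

[AsO4^3-] ≈ 1.66 × 10^-4 M

Ca3(AsO4)2(s) ⇌ 3 Ca^2+(aq) + 2 AsO4^3-(aq)
Ksp = [Ca^2+]^3[AsO4^3-]^2
For each mole of Ca3(AsO4)2 that dissolves: [Ca^2+] = 3s, [AsO4^3-] = 2s.
Substituting: Ksp = (3s)^3(2s)^2 = 108s^5
s^5 = 4.30 x 10^-19 / 108, so s = 8.318 x 10^-5 M
[AsO4^3-] = 2s = 1.66 × 10^-4 M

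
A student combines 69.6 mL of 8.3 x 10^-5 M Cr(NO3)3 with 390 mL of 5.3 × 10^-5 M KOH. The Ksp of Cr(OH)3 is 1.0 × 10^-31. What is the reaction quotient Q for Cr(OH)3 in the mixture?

Total volume = 69.6 + 390 = 459.6 mL.
[Cr^3+] = 8.3 × 10^-5 × (69.6/459.6) = 1.26 × 10^-5 M
[OH^-] = 5.3 x 10^-5 × (390/459.6) = 4.50 × 10^-5 M
Cr(OH)3(s) ⇌ Cr^3+ + 3 OH^-, so Q = [Cr^3+][OH^-]^3
Q = (1.26 × 10^-5)(4.50 × 10^-5)^3 = 1.1 x 10^-18
Q > Ksp, so Cr(OH)3 will precipitate.

1.1e-18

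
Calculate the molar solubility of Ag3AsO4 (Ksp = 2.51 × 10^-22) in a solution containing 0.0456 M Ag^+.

s = 2.65 × 10^-18 M

Ag3AsO4(s) <=> 3 Ag^+ + AsO4^3-
Ksp = [Ag^+]^3[AsO4^3-]
Let s be the molar solubility in this solution. [Ag^+] = 0.0456 + 3s ≈ 0.0456, [AsO4^3-] = s (Ksp is small, so little additional dissolves).
Ksp ≈ (0.0456)^3 × s
s = 2.65 × 10^-18 M
Check: 3s = 7.9 × 10^-18 ≪ 0.0456, so the approximation is valid.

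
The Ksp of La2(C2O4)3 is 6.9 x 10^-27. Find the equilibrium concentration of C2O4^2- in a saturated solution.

La2(C2O4)3(s) ⇌ 2 La^3+(aq) + 3 C2O4^2-(aq)
Ksp = [La^3+]^2[C2O4^2-]^3
With molar solubility s: [La^3+] = 2s, [C2O4^2-] = 3s.
Substituting: Ksp = (2s)^2(3s)^3 = 108s^5
Solving, s = (6.9 x 10^-27/108)^(1/5) = 2.30 x 10^-6 M
[C2O4^2-] = 3s = 6.9 × 10^-6 M

6.9 × 10^-6 M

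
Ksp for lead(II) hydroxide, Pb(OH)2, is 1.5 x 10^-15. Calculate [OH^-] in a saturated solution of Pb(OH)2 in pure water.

[OH^-] ≈ 1.4 x 10^-5 M

Pb(OH)2(s) <=> Pb^2+ + 2 OH^-
Ksp = [Pb^2+][OH^-]^2
For each mole of Pb(OH)2 that dissolves: [Pb^2+] = s, [OH^-] = 2s.
Ksp = s(2s)^2 = 4s^3
s = (1.5 x 10^-15 / 4)^(1/3) = 7.21 × 10^-6 M
[OH^-] = 2s = 1.4 × 10^-5 M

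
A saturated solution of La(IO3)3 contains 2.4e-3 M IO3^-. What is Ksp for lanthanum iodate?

La(IO3)3(s) ⇌ La^3+ + 3 IO3^-
Stoichiometry gives [La^3+] = (1/3)[IO3^-] = 8.00 × 10^-4 M.
Ksp = [La^3+][IO3^-]^3
Ksp = 8.00 x 10^-4 × (2.4 × 10^-3)^3 = 1.1 × 10^-11

Ksp ≈ 1.1 × 10^-11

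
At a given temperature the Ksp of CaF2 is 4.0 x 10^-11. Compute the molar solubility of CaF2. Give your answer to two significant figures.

CaF2(s) ⇌ Ca^2+ + 2 F^-
Ksp = [Ca^2+][F^-]^2
For each mole of CaF2 that dissolves: [Ca^2+] = s, [F^-] = 2s.
Substituting: Ksp = s(2s)^2 = 4s^3
s = (4.0 x 10^-11 / 4)^(1/3) = 2.2 × 10^-4 M

2.2e-4 M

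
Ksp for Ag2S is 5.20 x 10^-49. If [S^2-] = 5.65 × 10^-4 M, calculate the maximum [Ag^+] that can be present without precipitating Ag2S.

[Ag^+] ≈ 3.03 × 10^-23 M

Ag2S(s) ⇌ 2 Ag^+ + S^2-
Ksp = [Ag^+]^2[S^2-]
Precipitation begins when Q = Ksp. With [S^2-] = 5.65 × 10^-4 M:
5.20 x 10^-49 = (5.65 × 10^-4) × [Ag^+]^2
[Ag^+] = (5.20 x 10^-49 / 5.65 x 10^-4)^(1/2) = 3.03 × 10^-23 M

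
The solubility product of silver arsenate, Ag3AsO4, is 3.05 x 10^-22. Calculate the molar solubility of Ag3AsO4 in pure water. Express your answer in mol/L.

s ≈ 1.83e-6 M

Ag3AsO4(s) ⇌ 3 Ag^+(aq) + AsO4^3-(aq)
Ksp = [Ag^+]^3[AsO4^3-]
With molar solubility s: [Ag^+] = 3s, [AsO4^3-] = s.
Substituting: Ksp = (3s)^3s = 27s^4
Solving, s = (3.05 x 10^-22/27)^(1/4) = 1.83 × 10^-6 M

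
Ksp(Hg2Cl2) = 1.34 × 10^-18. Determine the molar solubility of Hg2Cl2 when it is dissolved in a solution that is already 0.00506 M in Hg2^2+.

Hg2Cl2(s) ⇌ Hg2^2+(aq) + 2 Cl^-(aq)
Ksp = [Hg2^2+][Cl^-]^2
Let s = moles of Hg2Cl2 that dissolve per litre. [Hg2^2+] = 0.00506 + s ≈ 0.00506, [Cl^-] = 2s (since the Hg2^2+ already present dominates).
Ksp ≈ 0.00506 × (2s)^2
s = 8.14 x 10^-9 M
Check: s = 8.1 × 10^-9 ≪ 0.00506, so the approximation is valid.

s ≈ 8.14 × 10^-9 M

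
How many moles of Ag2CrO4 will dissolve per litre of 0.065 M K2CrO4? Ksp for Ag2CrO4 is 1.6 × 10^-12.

s ≈ 2.5 × 10^-6 M

Ag2CrO4(s) ⇌ 2 Ag^+ + CrO4^2-
Ksp = [Ag^+]^2[CrO4^2-]
Let s = moles of Ag2CrO4 that dissolve per litre. [Ag^+] = 2s, [CrO4^2-] = 0.065 + s ≈ 0.065 (Ksp is small, so little additional dissolves).
Ksp ≈ (2s)^2 × 0.065
s = 2.5 × 10^-6 M
Check: s = 2.5 x 10^-6 ≪ 0.065, so the approximation is valid.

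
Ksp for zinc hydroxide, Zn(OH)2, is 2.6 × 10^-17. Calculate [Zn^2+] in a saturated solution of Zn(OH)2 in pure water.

Zn(OH)2(s) <=> Zn^2+(aq) + 2 OH^-(aq)
Ksp = [Zn^2+][OH^-]^2
For each mole of Zn(OH)2 that dissolves: [Zn^2+] = s, [OH^-] = 2s.
Ksp = s(2s)^2 = 4s^3
Solving, s = (2.6 × 10^-17/4)^(1/3) = 1.87 × 10^-6 M
[Zn^2+] = s = 1.9 × 10^-6 M

[Zn^2+] ≈ 1.9 x 10^-6 M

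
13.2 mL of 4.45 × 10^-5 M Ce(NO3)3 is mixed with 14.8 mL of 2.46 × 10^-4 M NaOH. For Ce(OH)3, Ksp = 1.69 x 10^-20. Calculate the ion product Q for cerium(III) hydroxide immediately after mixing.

Q ≈ 4.61e-17

Total volume = 13.2 + 14.8 = 28 mL.
[Ce^3+] = 4.45 x 10^-5 × (13.2/28) = 2.098 x 10^-5 M
[OH^-] = 2.46 × 10^-4 × (14.8/28) = 1.300 × 10^-4 M
Ce(OH)3(s) <=> Ce^3+(aq) + 3 OH^-(aq), so Q = [Ce^3+][OH^-]^3
Q = (2.098 x 10^-5)(1.300 x 10^-4)^3 = 4.61 × 10^-17
Q > Ksp, so Ce(OH)3 will precipitate.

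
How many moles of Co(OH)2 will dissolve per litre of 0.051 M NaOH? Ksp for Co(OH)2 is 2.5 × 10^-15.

Co(OH)2(s) ⇌ Co^2+ + 2 OH^-
Ksp = [Co^2+][OH^-]^2
If s mol/L dissolves here, [Co^2+] = s, [OH^-] = 0.051 + 2s ≈ 0.051 (common-ion effect: OH^- is already 0.051 M).
Ksp ≈ s × (0.051)^2
s = 9.6 × 10^-13 M
Check: 2s = 1.9 × 10^-12 ≪ 0.051, so the approximation is valid.

9.6 × 10^-13 M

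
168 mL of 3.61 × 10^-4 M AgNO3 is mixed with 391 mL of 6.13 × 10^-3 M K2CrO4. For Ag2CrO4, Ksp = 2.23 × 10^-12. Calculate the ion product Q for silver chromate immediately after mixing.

Q ≈ 5.05 × 10^-11

Total volume = 168 + 391 = 559 mL.
[Ag^+] = 3.61 × 10^-4 × (168/559) = 1.085 x 10^-4 M
[CrO4^2-] = 6.13 × 10^-3 × (391/559) = 4.288 × 10^-3 M
Ag2CrO4(s) <=> 2 Ag^+(aq) + CrO4^2-(aq), so Q = [Ag^+]^2[CrO4^2-]
Q = (1.085 × 10^-4)^2(4.288 × 10^-3) = 5.05 × 10^-11
Q > Ksp, so Ag2CrO4 will precipitate.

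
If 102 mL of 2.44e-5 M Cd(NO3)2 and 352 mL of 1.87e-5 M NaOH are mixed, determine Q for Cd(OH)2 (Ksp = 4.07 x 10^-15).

Q ≈ 1.15 x 10^-15

Total volume = 102 + 352 = 454 mL.
[Cd^2+] = 2.44 x 10^-5 × (102/454) = 5.482 × 10^-6 M
[OH^-] = 1.87 x 10^-5 × (352/454) = 1.450 × 10^-5 M
Cd(OH)2(s) <=> Cd^2+ + 2 OH^-, so Q = [Cd^2+][OH^-]^2
Q = (5.482 x 10^-6)(1.450 x 10^-5)^2 = 1.15 x 10^-15
Q < Ksp, so no precipitate of Cd(OH)2 forms.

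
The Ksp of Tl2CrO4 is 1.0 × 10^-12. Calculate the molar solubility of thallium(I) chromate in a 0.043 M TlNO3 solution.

s = 5.4 × 10^-10 M

Tl2CrO4(s) ⇌ 2 Tl^+ + CrO4^2-
Ksp = [Tl^+]^2[CrO4^2-]
If s mol/L dissolves here, [Tl^+] = 0.043 + 2s ≈ 0.043, [CrO4^2-] = s (common-ion effect: Tl^+ is already 0.043 M).
Ksp ≈ (0.043)^2 × s
s = 5.4 x 10^-10 M
Check: 2s = 1.1 × 10^-9 ≪ 0.043, so the approximation is valid.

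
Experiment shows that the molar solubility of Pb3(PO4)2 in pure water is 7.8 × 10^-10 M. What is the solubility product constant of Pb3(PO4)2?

3.1 x 10^-44

Pb3(PO4)2(s) <=> 3 Pb^2+ + 2 PO4^3-
Let s = molar solubility. Then [Pb^2+] = 3s and [PO4^3-] = 2s.
Ksp = [Pb^2+]^3[PO4^3-]^2
Substituting: Ksp = (3s)^3(2s)^2 = 108s^5
Ksp = 108 × (7.8 × 10^-10)^5 = 3.1 × 10^-44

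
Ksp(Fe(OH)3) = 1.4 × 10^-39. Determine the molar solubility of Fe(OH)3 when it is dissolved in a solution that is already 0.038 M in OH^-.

Fe(OH)3(s) <=> Fe^3+(aq) + 3 OH^-(aq)
Ksp = [Fe^3+][OH^-]^3
If s mol/L dissolves here, [Fe^3+] = s, [OH^-] = 0.038 + 3s ≈ 0.038 (common-ion effect: OH^- is already 0.038 M).
Ksp ≈ s × (0.038)^3
s = 2.6 x 10^-35 M
Check: 3s = 7.7 × 10^-35 ≪ 0.038, so the approximation is valid.

s ≈ 2.6 × 10^-35 M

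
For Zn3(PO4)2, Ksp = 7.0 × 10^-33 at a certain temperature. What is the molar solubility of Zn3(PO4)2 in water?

s = 1.5e-7 M

Zn3(PO4)2(s) <=> 3 Zn^2+ + 2 PO4^3-
Ksp = [Zn^2+]^3[PO4^3-]^2
For each mole of Zn3(PO4)2 that dissolves: [Zn^2+] = 3s, [PO4^3-] = 2s.
So Ksp = (3s)^3 × (2s)^2 = 108s^5
s^5 = 7.0 × 10^-33 / 108, so s = 1.5 × 10^-7 M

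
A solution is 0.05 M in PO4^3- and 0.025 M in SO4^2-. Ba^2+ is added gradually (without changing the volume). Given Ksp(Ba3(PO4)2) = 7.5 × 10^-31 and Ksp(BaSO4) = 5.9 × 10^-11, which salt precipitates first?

Precipitation of each salt starts when its ion product equals its Ksp.
For Ba3(PO4)2: 7.5 × 10^-31 = (0.05)^2 × [Ba^2+]^3  ⇒  [Ba^2+] = 6.7 x 10^-10 M.
For BaSO4: 5.9 × 10^-11 = 0.025 × [Ba^2+]  ⇒  [Ba^2+] = 2.4 × 10^-9 M.
The salt with the lower threshold [Ba^2+] precipitates first: Ba3(PO4)2.

Ba3(PO4)2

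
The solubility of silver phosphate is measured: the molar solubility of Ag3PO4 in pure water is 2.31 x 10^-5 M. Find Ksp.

Ag3PO4(s) ⇌ 3 Ag^+(aq) + PO4^3-(aq)
For each mole of Ag3PO4 that dissolves: [Ag^+] = 3s, [PO4^3-] = s.
Ksp = [Ag^+]^3[PO4^3-]
So Ksp = (3s)^3 × s = 27s^4
With s = 2.31 x 10^-5: Ksp = 7.69 × 10^-18

Ksp = 7.69e-18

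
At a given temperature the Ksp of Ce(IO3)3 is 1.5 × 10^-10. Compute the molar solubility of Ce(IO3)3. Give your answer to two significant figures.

Ce(IO3)3(s) ⇌ Ce^3+ + 3 IO3^-
Ksp = [Ce^3+][IO3^-]^3
Let s = molar solubility. Then [Ce^3+] = s and [IO3^-] = 3s.
Ksp = s(3s)^3 = 27s^4
s^4 = 1.5 × 10^-10 / 27, so s = 1.5 x 10^-3 M

1.5 × 10^-3 M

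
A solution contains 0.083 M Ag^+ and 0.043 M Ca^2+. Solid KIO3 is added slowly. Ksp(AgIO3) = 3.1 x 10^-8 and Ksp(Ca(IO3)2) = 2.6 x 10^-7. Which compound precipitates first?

Each salt begins to precipitate when Q = Ksp, i.e. when [IO3^-] reaches its threshold.
For AgIO3: 3.1 x 10^-8 = 0.083 × [IO3^-]  ⇒  [IO3^-] = 3.7 x 10^-7 M.
For Ca(IO3)2: 2.6 x 10^-7 = 0.043 × [IO3^-]^2  ⇒  [IO3^-] = 2.5 × 10^-3 M.
The salt with the lower threshold [IO3^-] precipitates first: AgIO3.

AgIO3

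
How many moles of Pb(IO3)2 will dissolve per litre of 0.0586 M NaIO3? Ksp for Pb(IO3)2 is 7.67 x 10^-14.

s = 2.23 x 10^-11 M

Pb(IO3)2(s) ⇌ Pb^2+ + 2 IO3^-
Ksp = [Pb^2+][IO3^-]^2
If s mol/L dissolves here, [Pb^2+] = s, [IO3^-] = 0.0586 + 2s ≈ 0.0586 (since IO3^- from NaIO3 dominates).
Ksp ≈ s × (0.0586)^2
s = 2.23 × 10^-11 M
Check: 2s = 4.5 × 10^-11 ≪ 0.0586, so the approximation is valid.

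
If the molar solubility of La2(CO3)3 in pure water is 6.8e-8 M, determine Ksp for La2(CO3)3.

Ksp = 1.6 × 10^-34

La2(CO3)3(s) ⇌ 2 La^3+ + 3 CO3^2-
For each mole of La2(CO3)3 that dissolves: [La^3+] = 2s, [CO3^2-] = 3s.
Ksp = [La^3+]^2[CO3^2-]^3
So Ksp = (2s)^2 × (3s)^3 = 108s^5
With s = 6.8 × 10^-8: Ksp = 1.6 × 10^-34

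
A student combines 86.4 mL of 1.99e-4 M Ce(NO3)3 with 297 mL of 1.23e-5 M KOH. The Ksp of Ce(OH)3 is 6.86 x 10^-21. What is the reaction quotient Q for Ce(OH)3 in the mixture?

Q ≈ 3.88 × 10^-20

Total volume = 86.4 + 297 = 383.4 mL.
[Ce^3+] = 1.99 x 10^-4 × (86.4/383.4) = 4.485 x 10^-5 M
[OH^-] = 1.23 × 10^-5 × (297/383.4) = 9.528 × 10^-6 M
Ce(OH)3(s) ⇌ Ce^3+ + 3 OH^-, so Q = [Ce^3+][OH^-]^3
Q = (4.485 × 10^-5)(9.528 x 10^-6)^3 = 3.88 x 10^-20
Q > Ksp, so Ce(OH)3 will precipitate.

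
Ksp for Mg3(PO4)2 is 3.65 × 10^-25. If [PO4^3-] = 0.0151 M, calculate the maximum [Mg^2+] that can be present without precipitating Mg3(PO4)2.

[Mg^2+] ≈ 1.17 x 10^-7 M

Mg3(PO4)2(s) ⇌ 3 Mg^2+ + 2 PO4^3-
Ksp = [Mg^2+]^3[PO4^3-]^2
Precipitation begins when Q = Ksp. With [PO4^3-] = 0.0151 M:
3.65 × 10^-25 = (0.0151)^2 × [Mg^2+]^3
[Mg^2+] = (3.65 × 10^-25 / 2.280 × 10^-4)^(1/3) = 1.17 × 10^-7 M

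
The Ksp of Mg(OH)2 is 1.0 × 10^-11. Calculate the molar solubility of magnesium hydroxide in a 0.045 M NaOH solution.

Mg(OH)2(s) <=> Mg^2+(aq) + 2 OH^-(aq)
Ksp = [Mg^2+][OH^-]^2
Let s = moles of Mg(OH)2 that dissolve per litre. [Mg^2+] = s, [OH^-] = 0.045 + 2s ≈ 0.045 (common-ion effect: OH^- is already 0.045 M).
Ksp ≈ s × (0.045)^2
s = 4.9 × 10^-9 M
Check: 2s = 9.9 × 10^-9 ≪ 0.045, so the approximation is valid.

s ≈ 4.9 x 10^-9 M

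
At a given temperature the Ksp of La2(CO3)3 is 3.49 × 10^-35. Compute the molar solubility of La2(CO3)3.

s = 5.03e-8 M

La2(CO3)3(s) <=> 2 La^3+ + 3 CO3^2-
Ksp = [La^3+]^2[CO3^2-]^3
Let s = molar solubility. Then [La^3+] = 2s and [CO3^2-] = 3s.
Ksp = (2s)^2(3s)^3 = 108s^5
s = (3.49 × 10^-35 / 108)^(1/5) = 5.03 × 10^-8 M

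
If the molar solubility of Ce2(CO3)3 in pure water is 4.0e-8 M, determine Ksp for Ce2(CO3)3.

Ce2(CO3)3(s) ⇌ 2 Ce^3+(aq) + 3 CO3^2-(aq)
If s mol/L of Ce2(CO3)3 dissolves, [Ce^3+] = 2s and [CO3^2-] = 3s.
Ksp = [Ce^3+]^2[CO3^2-]^3
Substituting: Ksp = (2s)^2(3s)^3 = 108s^5
With s = 4.0 × 10^-8: Ksp = 1.1 × 10^-35

Ksp = 1.1 x 10^-35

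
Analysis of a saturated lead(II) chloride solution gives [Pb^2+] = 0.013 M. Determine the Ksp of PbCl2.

PbCl2(s) <=> Pb^2+(aq) + 2 Cl^-(aq)
Stoichiometry gives [Cl^-] = (2/1)[Pb^2+] = 2.60 × 10^-2 M.
Ksp = [Pb^2+][Cl^-]^2
Ksp = 1.3 × 10^-2 × (2.60 × 10^-2)^2 = 8.8 × 10^-6

Ksp = 8.8 × 10^-6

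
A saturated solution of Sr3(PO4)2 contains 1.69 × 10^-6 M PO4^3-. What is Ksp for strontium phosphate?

Sr3(PO4)2(s) ⇌ 3 Sr^2+ + 2 PO4^3-
Stoichiometry gives [Sr^2+] = (3/2)[PO4^3-] = 2.535 x 10^-6 M.
Ksp = [Sr^2+]^3[PO4^3-]^2
Ksp = (2.535 x 10^-6)^3 × (1.69 × 10^-6)^2 = 4.65 × 10^-29

Ksp ≈ 4.65 × 10^-29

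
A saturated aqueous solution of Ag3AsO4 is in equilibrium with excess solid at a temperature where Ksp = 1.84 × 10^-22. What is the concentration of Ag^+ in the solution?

Ag3AsO4(s) ⇌ 3 Ag^+ + AsO4^3-
Ksp = [Ag^+]^3[AsO4^3-]
For each mole of Ag3AsO4 that dissolves: [Ag^+] = 3s, [AsO4^3-] = s.
So Ksp = (3s)^3 × s = 27s^4
Solving, s = (1.84 × 10^-22/27)^(1/4) = 1.616 × 10^-6 M
[Ag^+] = 3s = 4.85 × 10^-6 M

4.85e-6 M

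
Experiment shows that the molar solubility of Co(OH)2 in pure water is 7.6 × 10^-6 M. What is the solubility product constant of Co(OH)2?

Co(OH)2(s) ⇌ Co^2+(aq) + 2 OH^-(aq)
If s mol/L of Co(OH)2 dissolves, [Co^2+] = s and [OH^-] = 2s.
Ksp = [Co^2+][OH^-]^2
So Ksp = s × (2s)^2 = 4s^3
With s = 7.6 × 10^-6: Ksp = 1.8 × 10^-15

Ksp = 1.8 x 10^-15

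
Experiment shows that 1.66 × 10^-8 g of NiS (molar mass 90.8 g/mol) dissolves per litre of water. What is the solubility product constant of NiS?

3.34 x 10^-20

Molar solubility s = (1.66 × 10^-8 g/L) / (90.8 g/mol) = 1.828 × 10^-10 M.
NiS(s) ⇌ Ni^2+(aq) + S^2-(aq)
Let s = molar solubility. Then [Ni^2+] = s and [S^2-] = s.
Ksp = [Ni^2+][S^2-]
Ksp = (s)(s) = s^2
Ksp = (1.828 × 10^-10)^2 = 3.34 x 10^-20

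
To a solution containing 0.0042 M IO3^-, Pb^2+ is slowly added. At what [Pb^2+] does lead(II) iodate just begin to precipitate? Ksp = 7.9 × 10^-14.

Pb(IO3)2(s) ⇌ Pb^2+ + 2 IO3^-
Ksp = [Pb^2+][IO3^-]^2
Precipitation begins when Q = Ksp. With [IO3^-] = 0.0042 M:
7.9 × 10^-14 = (0.0042)^2 × [Pb^2+]
[Pb^2+] = (7.9 × 10^-14 / 1.76 × 10^-5) = 4.5 x 10^-9 M

[Pb^2+] ≈ 4.5 × 10^-9 M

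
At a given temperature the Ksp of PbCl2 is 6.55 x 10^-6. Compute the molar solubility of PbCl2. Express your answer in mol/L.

PbCl2(s) ⇌ Pb^2+(aq) + 2 Cl^-(aq)
Ksp = [Pb^2+][Cl^-]^2
For each mole of PbCl2 that dissolves: [Pb^2+] = s, [Cl^-] = 2s.
So Ksp = s × (2s)^2 = 4s^3
s = (6.55 x 10^-6 / 4)^(1/3) = 1.18 x 10^-2 M

s = 0.0118 M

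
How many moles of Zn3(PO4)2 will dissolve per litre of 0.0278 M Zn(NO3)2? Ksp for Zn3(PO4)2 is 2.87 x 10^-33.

Zn3(PO4)2(s) ⇌ 3 Zn^2+ + 2 PO4^3-
Ksp = [Zn^2+]^3[PO4^3-]^2
Let s be the molar solubility in this solution. [Zn^2+] = 0.0278 + 3s ≈ 0.0278, [PO4^3-] = 2s (Ksp is small, so little additional dissolves).
Ksp ≈ (0.0278)^3 × (2s)^2
s = 5.78 x 10^-15 M
Check: 3s = 1.7 × 10^-14 ≪ 0.0278, so the approximation is valid.

s ≈ 5.78e-15 M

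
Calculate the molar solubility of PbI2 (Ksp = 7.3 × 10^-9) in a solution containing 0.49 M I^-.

s ≈ 3.0e-8 M

PbI2(s) ⇌ Pb^2+(aq) + 2 I^-(aq)
Ksp = [Pb^2+][I^-]^2
If s mol/L dissolves here, [Pb^2+] = s, [I^-] = 0.49 + 2s ≈ 0.49 (Ksp is small, so little additional dissolves).
Ksp ≈ s × (0.49)^2
s = 3.0 x 10^-8 M
Check: 2s = 6.1 × 10^-8 ≪ 0.49, so the approximation is valid.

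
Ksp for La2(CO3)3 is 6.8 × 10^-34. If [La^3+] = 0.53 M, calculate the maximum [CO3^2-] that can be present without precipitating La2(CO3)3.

[CO3^2-] = 1.3 x 10^-11 M

La2(CO3)3(s) <=> 2 La^3+ + 3 CO3^2-
Ksp = [La^3+]^2[CO3^2-]^3
Precipitation begins when Q = Ksp. With [La^3+] = 0.53 M:
6.8 × 10^-34 = (0.53)^2 × [CO3^2-]^3
[CO3^2-] = (6.8 × 10^-34 / 2.81 x 10^-1)^(1/3) = 1.3 x 10^-11 M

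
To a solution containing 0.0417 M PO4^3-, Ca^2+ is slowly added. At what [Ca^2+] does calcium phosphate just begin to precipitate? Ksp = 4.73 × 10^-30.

[Ca^2+] ≈ 1.40e-9 M

Ca3(PO4)2(s) ⇌ 3 Ca^2+ + 2 PO4^3-
Ksp = [Ca^2+]^3[PO4^3-]^2
Precipitation begins when Q = Ksp. With [PO4^3-] = 0.0417 M:
4.73 × 10^-30 = (0.0417)^2 × [Ca^2+]^3
[Ca^2+] = (4.73 × 10^-30 / 1.739 × 10^-3)^(1/3) = 1.40 x 10^-9 M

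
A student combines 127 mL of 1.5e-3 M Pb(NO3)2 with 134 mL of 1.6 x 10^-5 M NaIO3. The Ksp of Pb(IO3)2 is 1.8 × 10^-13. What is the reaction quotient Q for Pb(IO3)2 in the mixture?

Q = 4.9 × 10^-14

Total volume = 127 + 134 = 261 mL.
[Pb^2+] = 1.5 × 10^-3 × (127/261) = 7.30 x 10^-4 M
[IO3^-] = 1.6 x 10^-5 × (134/261) = 8.21 × 10^-6 M
Pb(IO3)2(s) ⇌ Pb^2+(aq) + 2 IO3^-(aq), so Q = [Pb^2+][IO3^-]^2
Q = (7.30 x 10^-4)(8.21 × 10^-6)^2 = 4.9 × 10^-14
Q < Ksp, so no precipitate of Pb(IO3)2 forms.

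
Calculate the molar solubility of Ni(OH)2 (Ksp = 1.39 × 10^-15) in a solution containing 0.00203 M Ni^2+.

Ni(OH)2(s) ⇌ Ni^2+(aq) + 2 OH^-(aq)
Ksp = [Ni^2+][OH^-]^2
Let s be the molar solubility in this solution. [Ni^2+] = 0.00203 + s ≈ 0.00203, [OH^-] = 2s (since the Ni^2+ already present dominates).
Ksp ≈ 0.00203 × (2s)^2
s = 4.14 × 10^-7 M
Check: s = 4.1 × 10^-7 ≪ 0.00203, so the approximation is valid.

s ≈ 4.14 x 10^-7 M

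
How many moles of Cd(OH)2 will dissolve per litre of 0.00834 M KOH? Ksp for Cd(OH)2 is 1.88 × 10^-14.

Cd(OH)2(s) <=> Cd^2+(aq) + 2 OH^-(aq)
Ksp = [Cd^2+][OH^-]^2
Let s = moles of Cd(OH)2 that dissolve per litre. [Cd^2+] = s, [OH^-] = 0.00834 + 2s ≈ 0.00834 (common-ion effect: OH^- is already 0.00834 M).
Ksp ≈ s × (0.00834)^2
s = 2.70 × 10^-10 M
Check: 2s = 5.4 × 10^-10 ≪ 0.00834, so the approximation is valid.

s = 2.70 × 10^-10 M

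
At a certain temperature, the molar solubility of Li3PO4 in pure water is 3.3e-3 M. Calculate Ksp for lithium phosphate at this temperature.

Ksp = 3.2 × 10^-9

Li3PO4(s) ⇌ 3 Li^+ + PO4^3-
For each mole of Li3PO4 that dissolves: [Li^+] = 3s, [PO4^3-] = s.
Ksp = [Li^+]^3[PO4^3-]
Ksp = (3s)^3s = 27s^4
With s = 3.3 x 10^-3: Ksp = 3.2 × 10^-9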